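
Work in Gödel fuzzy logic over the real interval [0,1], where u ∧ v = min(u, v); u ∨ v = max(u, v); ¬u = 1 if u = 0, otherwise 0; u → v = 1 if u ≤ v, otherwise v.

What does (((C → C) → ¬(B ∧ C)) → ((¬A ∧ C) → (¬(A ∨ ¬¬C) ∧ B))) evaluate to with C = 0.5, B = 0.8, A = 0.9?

(C → C): 0.5 ≤ 0.5, so result = 1
(B ∧ C) = min(0.8, 0.5) = 0.5
¬(B ∧ C): Gödel ¬ of 0.5 = 0 (operand ≠ 0)
((C → C) → ¬(B ∧ C)): 1 > 0, so result = 0
¬A: Gödel ¬ of 0.9 = 0 (operand ≠ 0)
(¬A ∧ C) = min(0, 0.5) = 0
¬C: Gödel ¬ of 0.5 = 0 (operand ≠ 0)
¬¬C: Gödel ¬ of 0 = 1 (operand is 0)
(A ∨ ¬¬C) = max(0.9, 1) = 1
¬(A ∨ ¬¬C): Gödel ¬ of 1 = 0 (operand ≠ 0)
(¬(A ∨ ¬¬C) ∧ B) = min(0, 0.8) = 0
((¬A ∧ C) → (¬(A ∨ ¬¬C) ∧ B)): 0 ≤ 0, so result = 1
(((C → C) → ¬(B ∧ C)) → ((¬A ∧ C) → (¬(A ∨ ¬¬C) ∧ B))): 0 ≤ 1, so result = 1

1.00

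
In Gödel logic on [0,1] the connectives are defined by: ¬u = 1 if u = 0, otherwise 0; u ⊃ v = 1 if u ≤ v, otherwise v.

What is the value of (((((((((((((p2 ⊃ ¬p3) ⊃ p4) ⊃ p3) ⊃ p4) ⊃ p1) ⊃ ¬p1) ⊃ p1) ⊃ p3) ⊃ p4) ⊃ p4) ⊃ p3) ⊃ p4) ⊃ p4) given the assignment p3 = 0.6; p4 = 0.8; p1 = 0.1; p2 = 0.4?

¬p3: Gödel ¬ of 0.6 = 0 (operand ≠ 0)
(p2 ⊃ ¬p3): 0.4 > 0, so result = 0
((p2 ⊃ ¬p3) ⊃ p4): 0 ≤ 0.8, so result = 1
(((p2 ⊃ ¬p3) ⊃ p4) ⊃ p3): 1 > 0.6, so result = 0.6
((((p2 ⊃ ¬p3) ⊃ p4) ⊃ p3) ⊃ p4): 0.6 ≤ 0.8, so result = 1
(((((p2 ⊃ ¬p3) ⊃ p4) ⊃ p3) ⊃ p4) ⊃ p1): 1 > 0.1, so result = 0.1
¬p1: Gödel ¬ of 0.1 = 0 (operand ≠ 0)
((((((p2 ⊃ ¬p3) ⊃ p4) ⊃ p3) ⊃ p4) ⊃ p1) ⊃ ¬p1): 0.1 > 0, so result = 0
(((((((p2 ⊃ ¬p3) ⊃ p4) ⊃ p3) ⊃ p4) ⊃ p1) ⊃ ¬p1) ⊃ p1): 0 ≤ 0.1, so result = 1
((((((((p2 ⊃ ¬p3) ⊃ p4) ⊃ p3) ⊃ p4) ⊃ p1) ⊃ ¬p1) ⊃ p1) ⊃ p3): 1 > 0.6, so result = 0.6
(((((((((p2 ⊃ ¬p3) ⊃ p4) ⊃ p3) ⊃ p4) ⊃ p1) ⊃ ¬p1) ⊃ p1) ⊃ p3) ⊃ p4): 0.6 ≤ 0.8, so result = 1
((((((((((p2 ⊃ ¬p3) ⊃ p4) ⊃ p3) ⊃ p4) ⊃ p1) ⊃ ¬p1) ⊃ p1) ⊃ p3) ⊃ p4) ⊃ p4): 1 > 0.8, so result = 0.8
(((((((((((p2 ⊃ ¬p3) ⊃ p4) ⊃ p3) ⊃ p4) ⊃ p1) ⊃ ¬p1) ⊃ p1) ⊃ p3) ⊃ p4) ⊃ p4) ⊃ p3): 0.8 > 0.6, so result = 0.6
((((((((((((p2 ⊃ ¬p3) ⊃ p4) ⊃ p3) ⊃ p4) ⊃ p1) ⊃ ¬p1) ⊃ p1) ⊃ p3) ⊃ p4) ⊃ p4) ⊃ p3) ⊃ p4): 0.6 ≤ 0.8, so result = 1
(((((((((((((p2 ⊃ ¬p3) ⊃ p4) ⊃ p3) ⊃ p4) ⊃ p1) ⊃ ¬p1) ⊃ p1) ⊃ p3) ⊃ p4) ⊃ p4) ⊃ p3) ⊃ p4) ⊃ p4): 1 > 0.8, so result = 0.8

0.80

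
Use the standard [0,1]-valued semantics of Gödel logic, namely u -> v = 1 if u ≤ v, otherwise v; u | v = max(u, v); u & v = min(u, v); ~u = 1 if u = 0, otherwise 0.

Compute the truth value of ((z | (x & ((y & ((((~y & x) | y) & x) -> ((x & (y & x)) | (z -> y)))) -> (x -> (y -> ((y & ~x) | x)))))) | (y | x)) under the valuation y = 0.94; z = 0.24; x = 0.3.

~y: Gödel ¬ of 0.94 = 0 (operand ≠ 0)
(~y & x) = min(0, 0.3) = 0
((~y & x) | y) = max(0, 0.94) = 0.94
(((~y & x) | y) & x) = min(0.94, 0.3) = 0.3
(y & x) = min(0.94, 0.3) = 0.3
(x & (y & x)) = min(0.3, 0.3) = 0.3
(z -> y): 0.24 ≤ 0.94, so result = 1
((x & (y & x)) | (z -> y)) = max(0.3, 1) = 1
((((~y & x) | y) & x) -> ((x & (y & x)) | (z -> y))): 0.3 ≤ 1, so result = 1
(y & ((((~y & x) | y) & x) -> ((x & (y & x)) | (z -> y)))) = min(0.94, 1) = 0.94
~x: Gödel ¬ of 0.3 = 0 (operand ≠ 0)
(y & ~x) = min(0.94, 0) = 0
((y & ~x) | x) = max(0, 0.3) = 0.3
(y -> ((y & ~x) | x)): 0.94 > 0.3, so result = 0.3
(x -> (y -> ((y & ~x) | x))): 0.3 ≤ 0.3, so result = 1
((y & ((((~y & x) | y) & x) -> ((x & (y & x)) | (z -> y)))) -> (x -> (y -> ((y & ~x) | x)))): 0.94 ≤ 1, so result = 1
(x & ((y & ((((~y & x) | y) & x) -> ((x & (y & x)) | (z -> y)))) -> (x -> (y -> ((y & ~x) | x))))) = min(0.3, 1) = 0.3
(z | (x & ((y & ((((~y & x) | y) & x) -> ((x & (y & x)) | (z -> y)))) -> (x -> (y -> ((y & ~x) | x)))))) = max(0.24, 0.3) = 0.3
(y | x) = max(0.94, 0.3) = 0.94
((z | (x & ((y & ((((~y & x) | y) & x) -> ((x & (y & x)) | (z -> y)))) -> (x -> (y -> ((y & ~x) | x)))))) | (y | x)) = max(0.3, 0.94) = 0.94

0.94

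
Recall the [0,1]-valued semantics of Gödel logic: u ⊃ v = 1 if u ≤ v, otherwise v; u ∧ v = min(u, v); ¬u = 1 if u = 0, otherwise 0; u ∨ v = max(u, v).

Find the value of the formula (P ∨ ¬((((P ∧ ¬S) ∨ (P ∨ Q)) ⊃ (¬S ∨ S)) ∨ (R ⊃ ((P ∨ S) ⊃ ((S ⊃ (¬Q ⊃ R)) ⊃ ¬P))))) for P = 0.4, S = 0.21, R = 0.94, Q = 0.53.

¬S: Gödel ¬ of 0.21 = 0 (operand ≠ 0)
(P ∧ ¬S) = min(0.4, 0) = 0
(P ∨ Q) = max(0.4, 0.53) = 0.53
((P ∧ ¬S) ∨ (P ∨ Q)) = max(0, 0.53) = 0.53
¬S: Gödel ¬ of 0.21 = 0 (operand ≠ 0)
(¬S ∨ S) = max(0, 0.21) = 0.21
(((P ∧ ¬S) ∨ (P ∨ Q)) ⊃ (¬S ∨ S)): 0.53 > 0.21, so result = 0.21
(P ∨ S) = max(0.4, 0.21) = 0.4
¬Q: Gödel ¬ of 0.53 = 0 (operand ≠ 0)
(¬Q ⊃ R): 0 ≤ 0.94, so result = 1
(S ⊃ (¬Q ⊃ R)): 0.21 ≤ 1, so result = 1
¬P: Gödel ¬ of 0.4 = 0 (operand ≠ 0)
((S ⊃ (¬Q ⊃ R)) ⊃ ¬P): 1 > 0, so result = 0
((P ∨ S) ⊃ ((S ⊃ (¬Q ⊃ R)) ⊃ ¬P)): 0.4 > 0, so result = 0
(R ⊃ ((P ∨ S) ⊃ ((S ⊃ (¬Q ⊃ R)) ⊃ ¬P))): 0.94 > 0, so result = 0
((((P ∧ ¬S) ∨ (P ∨ Q)) ⊃ (¬S ∨ S)) ∨ (R ⊃ ((P ∨ S) ⊃ ((S ⊃ (¬Q ⊃ R)) ⊃ ¬P)))) = max(0.21, 0) = 0.21
¬((((P ∧ ¬S) ∨ (P ∨ Q)) ⊃ (¬S ∨ S)) ∨ (R ⊃ ((P ∨ S) ⊃ ((S ⊃ (¬Q ⊃ R)) ⊃ ¬P)))): Gödel ¬ of 0.21 = 0 (operand ≠ 0)
(P ∨ ¬((((P ∧ ¬S) ∨ (P ∨ Q)) ⊃ (¬S ∨ S)) ∨ (R ⊃ ((P ∨ S) ⊃ ((S ⊃ (¬Q ⊃ R)) ⊃ ¬P))))) = max(0.4, 0) = 0.4

0.40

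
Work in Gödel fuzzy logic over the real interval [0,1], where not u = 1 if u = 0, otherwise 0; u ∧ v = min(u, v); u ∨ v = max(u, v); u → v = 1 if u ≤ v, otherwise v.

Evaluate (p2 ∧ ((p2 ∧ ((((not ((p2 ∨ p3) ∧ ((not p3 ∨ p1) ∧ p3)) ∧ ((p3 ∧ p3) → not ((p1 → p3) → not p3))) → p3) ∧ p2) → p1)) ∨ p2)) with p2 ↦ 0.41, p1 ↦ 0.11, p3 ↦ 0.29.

(p2 ∨ p3) = max(0.41, 0.29) = 0.41
not p3: Gödel ¬ of 0.29 = 0 (operand ≠ 0)
(not p3 ∨ p1) = max(0, 0.11) = 0.11
((not p3 ∨ p1) ∧ p3) = min(0.11, 0.29) = 0.11
((p2 ∨ p3) ∧ ((not p3 ∨ p1) ∧ p3)) = min(0.41, 0.11) = 0.11
not ((p2 ∨ p3) ∧ ((not p3 ∨ p1) ∧ p3)): Gödel ¬ of 0.11 = 0 (operand ≠ 0)
(p3 ∧ p3) = min(0.29, 0.29) = 0.29
(p1 → p3): 0.11 ≤ 0.29, so result = 1
not p3: Gödel ¬ of 0.29 = 0 (operand ≠ 0)
((p1 → p3) → not p3): 1 > 0, so result = 0
not ((p1 → p3) → not p3): Gödel ¬ of 0 = 1 (operand is 0)
((p3 ∧ p3) → not ((p1 → p3) → not p3)): 0.29 ≤ 1, so result = 1
(not ((p2 ∨ p3) ∧ ((not p3 ∨ p1) ∧ p3)) ∧ ((p3 ∧ p3) → not ((p1 → p3) → not p3))) = min(0, 1) = 0
((not ((p2 ∨ p3) ∧ ((not p3 ∨ p1) ∧ p3)) ∧ ((p3 ∧ p3) → not ((p1 → p3) → not p3))) → p3): 0 ≤ 0.29, so result = 1
(((not ((p2 ∨ p3) ∧ ((not p3 ∨ p1) ∧ p3)) ∧ ((p3 ∧ p3) → not ((p1 → p3) → not p3))) → p3) ∧ p2) = min(1, 0.41) = 0.41
((((not ((p2 ∨ p3) ∧ ((not p3 ∨ p1) ∧ p3)) ∧ ((p3 ∧ p3) → not ((p1 → p3) → not p3))) → p3) ∧ p2) → p1): 0.41 > 0.11, so result = 0.11
(p2 ∧ ((((not ((p2 ∨ p3) ∧ ((not p3 ∨ p1) ∧ p3)) ∧ ((p3 ∧ p3) → not ((p1 → p3) → not p3))) → p3) ∧ p2) → p1)) = min(0.41, 0.11) = 0.11
((p2 ∧ ((((not ((p2 ∨ p3) ∧ ((not p3 ∨ p1) ∧ p3)) ∧ ((p3 ∧ p3) → not ((p1 → p3) → not p3))) → p3) ∧ p2) → p1)) ∨ p2) = max(0.11, 0.41) = 0.41
(p2 ∧ ((p2 ∧ ((((not ((p2 ∨ p3) ∧ ((not p3 ∨ p1) ∧ p3)) ∧ ((p3 ∧ p3) → not ((p1 → p3) → not p3))) → p3) ∧ p2) → p1)) ∨ p2)) = min(0.41, 0.41) = 0.41

0.41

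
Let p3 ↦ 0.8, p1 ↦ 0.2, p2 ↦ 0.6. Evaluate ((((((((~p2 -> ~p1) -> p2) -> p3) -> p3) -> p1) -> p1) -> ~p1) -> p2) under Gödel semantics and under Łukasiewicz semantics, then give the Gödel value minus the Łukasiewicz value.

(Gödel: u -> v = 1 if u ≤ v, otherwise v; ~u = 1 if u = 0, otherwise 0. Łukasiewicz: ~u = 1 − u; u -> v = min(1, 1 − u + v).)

Gödel evaluation:
  ~p2: Gödel ¬ of 0.6 = 0 (operand ≠ 0)
  ~p1: Gödel ¬ of 0.2 = 0 (operand ≠ 0)
  (~p2 -> ~p1): 0 ≤ 0, so result = 1
  ((~p2 -> ~p1) -> p2): 1 > 0.6, so result = 0.6
  (((~p2 -> ~p1) -> p2) -> p3): 0.6 ≤ 0.8, so result = 1
  ((((~p2 -> ~p1) -> p2) -> p3) -> p3): 1 > 0.8, so result = 0.8
  (((((~p2 -> ~p1) -> p2) -> p3) -> p3) -> p1): 0.8 > 0.2, so result = 0.2
  ((((((~p2 -> ~p1) -> p2) -> p3) -> p3) -> p1) -> p1): 0.2 ≤ 0.2, so result = 1
  ~p1: Gödel ¬ of 0.2 = 0 (operand ≠ 0)
  (((((((~p2 -> ~p1) -> p2) -> p3) -> p3) -> p1) -> p1) -> ~p1): 1 > 0, so result = 0
  ((((((((~p2 -> ~p1) -> p2) -> p3) -> p3) -> p1) -> p1) -> ~p1) -> p2): 0 ≤ 0.6, so result = 1
  Gödel value = 1
Łukasiewicz evaluation:
  ~p2: Łukasiewicz ¬ gives 1 − 0.6 = 0.4
  ~p1: Łukasiewicz ¬ gives 1 − 0.2 = 0.8
  (~p2 -> ~p1): min(1, 1 − 0.4 + 0.8) = 1
  ((~p2 -> ~p1) -> p2): min(1, 1 − 1 + 0.6) = 0.6
  (((~p2 -> ~p1) -> p2) -> p3): min(1, 1 − 0.6 + 0.8) = 1
  ((((~p2 -> ~p1) -> p2) -> p3) -> p3): min(1, 1 − 1 + 0.8) = 0.8
  (((((~p2 -> ~p1) -> p2) -> p3) -> p3) -> p1): min(1, 1 − 0.8 + 0.2) = 0.4
  ((((((~p2 -> ~p1) -> p2) -> p3) -> p3) -> p1) -> p1): min(1, 1 − 0.4 + 0.2) = 0.8
  ~p1: Łukasiewicz ¬ gives 1 − 0.2 = 0.8
  (((((((~p2 -> ~p1) -> p2) -> p3) -> p3) -> p1) -> p1) -> ~p1): min(1, 1 − 0.8 + 0.8) = 1
  ((((((((~p2 -> ~p1) -> p2) -> p3) -> p3) -> p1) -> p1) -> ~p1) -> p2): min(1, 1 − 1 + 0.6) = 0.6
  Łukasiewicz value = 0.6
Difference: 1 − 0.6 = 0.40

0.40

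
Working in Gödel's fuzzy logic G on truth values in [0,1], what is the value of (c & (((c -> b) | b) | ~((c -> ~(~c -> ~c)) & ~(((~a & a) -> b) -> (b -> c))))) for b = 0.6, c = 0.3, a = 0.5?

0.30

(c -> b): 0.3 ≤ 0.6, so result = 1
((c -> b) | b) = max(1, 0.6) = 1
~c: Gödel ¬ of 0.3 = 0 (operand ≠ 0)
~c: Gödel ¬ of 0.3 = 0 (operand ≠ 0)
(~c -> ~c): 0 ≤ 0, so result = 1
~(~c -> ~c): Gödel ¬ of 1 = 0 (operand ≠ 0)
(c -> ~(~c -> ~c)): 0.3 > 0, so result = 0
~a: Gödel ¬ of 0.5 = 0 (operand ≠ 0)
(~a & a) = min(0, 0.5) = 0
((~a & a) -> b): 0 ≤ 0.6, so result = 1
(b -> c): 0.6 > 0.3, so result = 0.3
(((~a & a) -> b) -> (b -> c)): 1 > 0.3, so result = 0.3
~(((~a & a) -> b) -> (b -> c)): Gödel ¬ of 0.3 = 0 (operand ≠ 0)
((c -> ~(~c -> ~c)) & ~(((~a & a) -> b) -> (b -> c))) = min(0, 0) = 0
~((c -> ~(~c -> ~c)) & ~(((~a & a) -> b) -> (b -> c))): Gödel ¬ of 0 = 1 (operand is 0)
(((c -> b) | b) | ~((c -> ~(~c -> ~c)) & ~(((~a & a) -> b) -> (b -> c)))) = max(1, 1) = 1
(c & (((c -> b) | b) | ~((c -> ~(~c -> ~c)) & ~(((~a & a) -> b) -> (b -> c))))) = min(0.3, 1) = 0.3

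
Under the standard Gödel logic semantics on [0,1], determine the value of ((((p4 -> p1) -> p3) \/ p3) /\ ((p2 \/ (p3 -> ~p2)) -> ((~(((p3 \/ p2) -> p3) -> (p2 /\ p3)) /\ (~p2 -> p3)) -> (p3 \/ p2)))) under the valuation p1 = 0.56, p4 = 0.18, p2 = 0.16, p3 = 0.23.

0.23

(p4 -> p1): 0.18 ≤ 0.56, so result = 1
((p4 -> p1) -> p3): 1 > 0.23, so result = 0.23
(((p4 -> p1) -> p3) \/ p3) = max(0.23, 0.23) = 0.23
~p2: Gödel ¬ of 0.16 = 0 (operand ≠ 0)
(p3 -> ~p2): 0.23 > 0, so result = 0
(p2 \/ (p3 -> ~p2)) = max(0.16, 0) = 0.16
(p3 \/ p2) = max(0.23, 0.16) = 0.23
((p3 \/ p2) -> p3): 0.23 ≤ 0.23, so result = 1
(p2 /\ p3) = min(0.16, 0.23) = 0.16
(((p3 \/ p2) -> p3) -> (p2 /\ p3)): 1 > 0.16, so result = 0.16
~(((p3 \/ p2) -> p3) -> (p2 /\ p3)): Gödel ¬ of 0.16 = 0 (operand ≠ 0)
~p2: Gödel ¬ of 0.16 = 0 (operand ≠ 0)
(~p2 -> p3): 0 ≤ 0.23, so result = 1
(~(((p3 \/ p2) -> p3) -> (p2 /\ p3)) /\ (~p2 -> p3)) = min(0, 1) = 0
(p3 \/ p2) = max(0.23, 0.16) = 0.23
((~(((p3 \/ p2) -> p3) -> (p2 /\ p3)) /\ (~p2 -> p3)) -> (p3 \/ p2)): 0 ≤ 0.23, so result = 1
((p2 \/ (p3 -> ~p2)) -> ((~(((p3 \/ p2) -> p3) -> (p2 /\ p3)) /\ (~p2 -> p3)) -> (p3 \/ p2))): 0.16 ≤ 1, so result = 1
((((p4 -> p1) -> p3) \/ p3) /\ ((p2 \/ (p3 -> ~p2)) -> ((~(((p3 \/ p2) -> p3) -> (p2 /\ p3)) /\ (~p2 -> p3)) -> (p3 \/ p2)))) = min(0.23, 1) = 0.23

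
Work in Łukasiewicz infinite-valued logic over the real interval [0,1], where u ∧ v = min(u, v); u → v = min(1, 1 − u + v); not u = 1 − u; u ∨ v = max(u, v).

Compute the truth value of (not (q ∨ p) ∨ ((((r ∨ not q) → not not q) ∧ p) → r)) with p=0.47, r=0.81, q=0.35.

1.00

(q ∨ p) = max(0.35, 0.47) = 0.47
not (q ∨ p): Łukasiewicz ¬ gives 1 − 0.47 = 0.53
not q: Łukasiewicz ¬ gives 1 − 0.35 = 0.65
(r ∨ not q) = max(0.81, 0.65) = 0.81
not q: Łukasiewicz ¬ gives 1 − 0.35 = 0.65
not not q: Łukasiewicz ¬ gives 1 − 0.65 = 0.35
((r ∨ not q) → not not q): min(1, 1 − 0.81 + 0.35) = 0.54
(((r ∨ not q) → not not q) ∧ p) = min(0.54, 0.47) = 0.47
((((r ∨ not q) → not not q) ∧ p) → r): min(1, 1 − 0.47 + 0.81) = 1
(not (q ∨ p) ∨ ((((r ∨ not q) → not not q) ∧ p) → r)) = max(0.53, 1) = 1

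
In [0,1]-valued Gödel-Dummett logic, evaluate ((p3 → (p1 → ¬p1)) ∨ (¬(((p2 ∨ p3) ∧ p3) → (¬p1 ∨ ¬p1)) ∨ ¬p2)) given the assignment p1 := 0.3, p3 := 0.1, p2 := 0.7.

1.00

¬p1: Gödel ¬ of 0.3 = 0 (operand ≠ 0)
(p1 → ¬p1): 0.3 > 0, so result = 0
(p3 → (p1 → ¬p1)): 0.1 > 0, so result = 0
(p2 ∨ p3) = max(0.7, 0.1) = 0.7
((p2 ∨ p3) ∧ p3) = min(0.7, 0.1) = 0.1
¬p1: Gödel ¬ of 0.3 = 0 (operand ≠ 0)
¬p1: Gödel ¬ of 0.3 = 0 (operand ≠ 0)
(¬p1 ∨ ¬p1) = max(0, 0) = 0
(((p2 ∨ p3) ∧ p3) → (¬p1 ∨ ¬p1)): 0.1 > 0, so result = 0
¬(((p2 ∨ p3) ∧ p3) → (¬p1 ∨ ¬p1)): Gödel ¬ of 0 = 1 (operand is 0)
¬p2: Gödel ¬ of 0.7 = 0 (operand ≠ 0)
(¬(((p2 ∨ p3) ∧ p3) → (¬p1 ∨ ¬p1)) ∨ ¬p2) = max(1, 0) = 1
((p3 → (p1 → ¬p1)) ∨ (¬(((p2 ∨ p3) ∧ p3) → (¬p1 ∨ ¬p1)) ∨ ¬p2)) = max(0, 1) = 1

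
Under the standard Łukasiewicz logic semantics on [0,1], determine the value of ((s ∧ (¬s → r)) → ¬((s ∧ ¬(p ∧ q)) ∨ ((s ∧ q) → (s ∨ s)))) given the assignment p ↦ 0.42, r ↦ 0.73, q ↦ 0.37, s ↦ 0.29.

¬s: Łukasiewicz ¬ gives 1 − 0.29 = 0.71
(¬s → r): min(1, 1 − 0.71 + 0.73) = 1
(s ∧ (¬s → r)) = min(0.29, 1) = 0.29
(p ∧ q) = min(0.42, 0.37) = 0.37
¬(p ∧ q): Łukasiewicz ¬ gives 1 − 0.37 = 0.63
(s ∧ ¬(p ∧ q)) = min(0.29, 0.63) = 0.29
(s ∧ q) = min(0.29, 0.37) = 0.29
(s ∨ s) = max(0.29, 0.29) = 0.29
((s ∧ q) → (s ∨ s)): min(1, 1 − 0.29 + 0.29) = 1
((s ∧ ¬(p ∧ q)) ∨ ((s ∧ q) → (s ∨ s))) = max(0.29, 1) = 1
¬((s ∧ ¬(p ∧ q)) ∨ ((s ∧ q) → (s ∨ s))): Łukasiewicz ¬ gives 1 − 1 = 0
((s ∧ (¬s → r)) → ¬((s ∧ ¬(p ∧ q)) ∨ ((s ∧ q) → (s ∨ s)))): min(1, 1 − 0.29 + 0) = 0.71

0.71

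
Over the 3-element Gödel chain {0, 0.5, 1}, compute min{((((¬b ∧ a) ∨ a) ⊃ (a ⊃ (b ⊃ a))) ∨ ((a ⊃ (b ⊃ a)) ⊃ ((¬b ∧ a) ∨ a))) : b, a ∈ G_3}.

Every assignment gives 1. For instance at b = 0, a = 0:
  ¬b: Gödel ¬ of 0 = 1 (operand is 0)
  (¬b ∧ a) = min(1, 0) = 0
  ((¬b ∧ a) ∨ a) = max(0, 0) = 0
  (b ⊃ a): 0 ≤ 0, so result = 1
  (a ⊃ (b ⊃ a)): 0 ≤ 1, so result = 1
  (((¬b ∧ a) ∨ a) ⊃ (a ⊃ (b ⊃ a))): 0 ≤ 1, so result = 1
  (b ⊃ a): 0 ≤ 0, so result = 1
  (a ⊃ (b ⊃ a)): 0 ≤ 1, so result = 1
  ¬b: Gödel ¬ of 0 = 1 (operand is 0)
  (¬b ∧ a) = min(1, 0) = 0
  ((¬b ∧ a) ∨ a) = max(0, 0) = 0
  ((a ⊃ (b ⊃ a)) ⊃ ((¬b ∧ a) ∨ a)): 1 > 0, so result = 0
  ((((¬b ∧ a) ∨ a) ⊃ (a ⊃ (b ⊃ a))) ∨ ((a ⊃ (b ⊃ a)) ⊃ ((¬b ∧ a) ∨ a))) = max(1, 0) = 1
All 9 assignments give value 1 — the formula is a G_3-tautology.

1.00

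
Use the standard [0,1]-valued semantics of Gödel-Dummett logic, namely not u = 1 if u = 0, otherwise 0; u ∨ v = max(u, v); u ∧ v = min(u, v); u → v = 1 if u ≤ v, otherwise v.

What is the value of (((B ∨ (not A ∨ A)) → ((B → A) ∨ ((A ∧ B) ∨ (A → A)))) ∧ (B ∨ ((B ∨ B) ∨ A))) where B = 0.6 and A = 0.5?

not A: Gödel ¬ of 0.5 = 0 (operand ≠ 0)
(not A ∨ A) = max(0, 0.5) = 0.5
(B ∨ (not A ∨ A)) = max(0.6, 0.5) = 0.6
(B → A): 0.6 > 0.5, so result = 0.5
(A ∧ B) = min(0.5, 0.6) = 0.5
(A → A): 0.5 ≤ 0.5, so result = 1
((A ∧ B) ∨ (A → A)) = max(0.5, 1) = 1
((B → A) ∨ ((A ∧ B) ∨ (A → A))) = max(0.5, 1) = 1
((B ∨ (not A ∨ A)) → ((B → A) ∨ ((A ∧ B) ∨ (A → A)))): 0.6 ≤ 1, so result = 1
(B ∨ B) = max(0.6, 0.6) = 0.6
((B ∨ B) ∨ A) = max(0.6, 0.5) = 0.6
(B ∨ ((B ∨ B) ∨ A)) = max(0.6, 0.6) = 0.6
(((B ∨ (not A ∨ A)) → ((B → A) ∨ ((A ∧ B) ∨ (A → A)))) ∧ (B ∨ ((B ∨ B) ∨ A))) = min(1, 0.6) = 0.6

0.60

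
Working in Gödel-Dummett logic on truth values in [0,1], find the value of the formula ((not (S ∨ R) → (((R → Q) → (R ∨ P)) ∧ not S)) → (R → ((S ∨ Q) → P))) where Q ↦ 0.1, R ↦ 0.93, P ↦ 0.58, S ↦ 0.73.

(S ∨ R) = max(0.73, 0.93) = 0.93
not (S ∨ R): Gödel ¬ of 0.93 = 0 (operand ≠ 0)
(R → Q): 0.93 > 0.1, so result = 0.1
(R ∨ P) = max(0.93, 0.58) = 0.93
((R → Q) → (R ∨ P)): 0.1 ≤ 0.93, so result = 1
not S: Gödel ¬ of 0.73 = 0 (operand ≠ 0)
(((R → Q) → (R ∨ P)) ∧ not S) = min(1, 0) = 0
(not (S ∨ R) → (((R → Q) → (R ∨ P)) ∧ not S)): 0 ≤ 0, so result = 1
(S ∨ Q) = max(0.73, 0.1) = 0.73
((S ∨ Q) → P): 0.73 > 0.58, so result = 0.58
(R → ((S ∨ Q) → P)): 0.93 > 0.58, so result = 0.58
((not (S ∨ R) → (((R → Q) → (R ∨ P)) ∧ not S)) → (R → ((S ∨ Q) → P))): 1 > 0.58, so result = 0.58

0.58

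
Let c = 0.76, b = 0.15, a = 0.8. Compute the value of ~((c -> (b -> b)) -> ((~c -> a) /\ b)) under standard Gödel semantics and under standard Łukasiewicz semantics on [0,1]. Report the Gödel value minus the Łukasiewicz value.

Gödel evaluation:
  (b -> b): 0.15 ≤ 0.15, so result = 1
  (c -> (b -> b)): 0.76 ≤ 1, so result = 1
  ~c: Gödel ¬ of 0.76 = 0 (operand ≠ 0)
  (~c -> a): 0 ≤ 0.8, so result = 1
  ((~c -> a) /\ b) = min(1, 0.15) = 0.15
  ((c -> (b -> b)) -> ((~c -> a) /\ b)): 1 > 0.15, so result = 0.15
  ~((c -> (b -> b)) -> ((~c -> a) /\ b)): Gödel ¬ of 0.15 = 0 (operand ≠ 0)
  Gödel value = 0
Łukasiewicz evaluation:
  (b -> b): min(1, 1 − 0.15 + 0.15) = 1
  (c -> (b -> b)): min(1, 1 − 0.76 + 1) = 1
  ~c: Łukasiewicz ¬ gives 1 − 0.76 = 0.24
  (~c -> a): min(1, 1 − 0.24 + 0.8) = 1
  ((~c -> a) /\ b) = min(1, 0.15) = 0.15
  ((c -> (b -> b)) -> ((~c -> a) /\ b)): min(1, 1 − 1 + 0.15) = 0.15
  ~((c -> (b -> b)) -> ((~c -> a) /\ b)): Łukasiewicz ¬ gives 1 − 0.15 = 0.85
  Łukasiewicz value = 0.85
Difference: 0 − 0.85 = -0.85

-0.85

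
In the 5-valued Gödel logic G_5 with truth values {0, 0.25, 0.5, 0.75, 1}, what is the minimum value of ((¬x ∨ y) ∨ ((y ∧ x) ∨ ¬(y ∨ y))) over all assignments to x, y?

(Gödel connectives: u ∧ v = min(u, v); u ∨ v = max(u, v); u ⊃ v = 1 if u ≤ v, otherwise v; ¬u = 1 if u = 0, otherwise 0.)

0.25

The minimum is attained at x = 0.25, y = 0.25:
  ¬x: Gödel ¬ of 0.25 = 0 (operand ≠ 0)
  (¬x ∨ y) = max(0, 0.25) = 0.25
  (y ∧ x) = min(0.25, 0.25) = 0.25
  (y ∨ y) = max(0.25, 0.25) = 0.25
  ¬(y ∨ y): Gödel ¬ of 0.25 = 0 (operand ≠ 0)
  ((y ∧ x) ∨ ¬(y ∨ y)) = max(0.25, 0) = 0.25
  ((¬x ∨ y) ∨ ((y ∧ x) ∨ ¬(y ∨ y))) = max(0.25, 0.25) = 0.25
Checking all 25 assignments confirms none give a value below 0.25.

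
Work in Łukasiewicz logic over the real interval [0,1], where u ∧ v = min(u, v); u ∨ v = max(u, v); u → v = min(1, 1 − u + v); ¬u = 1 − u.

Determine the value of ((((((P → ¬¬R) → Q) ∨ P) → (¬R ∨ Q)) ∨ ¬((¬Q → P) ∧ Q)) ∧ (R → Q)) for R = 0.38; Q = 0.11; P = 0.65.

0.73

¬R: Łukasiewicz ¬ gives 1 − 0.38 = 0.62
¬¬R: Łukasiewicz ¬ gives 1 − 0.62 = 0.38
(P → ¬¬R): min(1, 1 − 0.65 + 0.38) = 0.73
((P → ¬¬R) → Q): min(1, 1 − 0.73 + 0.11) = 0.38
(((P → ¬¬R) → Q) ∨ P) = max(0.38, 0.65) = 0.65
¬R: Łukasiewicz ¬ gives 1 − 0.38 = 0.62
(¬R ∨ Q) = max(0.62, 0.11) = 0.62
((((P → ¬¬R) → Q) ∨ P) → (¬R ∨ Q)): min(1, 1 − 0.65 + 0.62) = 0.97
¬Q: Łukasiewicz ¬ gives 1 − 0.11 = 0.89
(¬Q → P): min(1, 1 − 0.89 + 0.65) = 0.76
((¬Q → P) ∧ Q) = min(0.76, 0.11) = 0.11
¬((¬Q → P) ∧ Q): Łukasiewicz ¬ gives 1 − 0.11 = 0.89
(((((P → ¬¬R) → Q) ∨ P) → (¬R ∨ Q)) ∨ ¬((¬Q → P) ∧ Q)) = max(0.97, 0.89) = 0.97
(R → Q): min(1, 1 − 0.38 + 0.11) = 0.73
((((((P → ¬¬R) → Q) ∨ P) → (¬R ∨ Q)) ∨ ¬((¬Q → P) ∧ Q)) ∧ (R → Q)) = min(0.97, 0.73) = 0.73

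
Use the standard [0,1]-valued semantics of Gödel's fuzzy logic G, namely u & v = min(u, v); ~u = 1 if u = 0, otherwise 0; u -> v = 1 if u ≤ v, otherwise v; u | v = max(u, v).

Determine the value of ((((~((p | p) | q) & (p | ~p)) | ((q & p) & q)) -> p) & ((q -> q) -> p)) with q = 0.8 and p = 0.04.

0.04

(p | p) = max(0.04, 0.04) = 0.04
((p | p) | q) = max(0.04, 0.8) = 0.8
~((p | p) | q): Gödel ¬ of 0.8 = 0 (operand ≠ 0)
~p: Gödel ¬ of 0.04 = 0 (operand ≠ 0)
(p | ~p) = max(0.04, 0) = 0.04
(~((p | p) | q) & (p | ~p)) = min(0, 0.04) = 0
(q & p) = min(0.8, 0.04) = 0.04
((q & p) & q) = min(0.04, 0.8) = 0.04
((~((p | p) | q) & (p | ~p)) | ((q & p) & q)) = max(0, 0.04) = 0.04
(((~((p | p) | q) & (p | ~p)) | ((q & p) & q)) -> p): 0.04 ≤ 0.04, so result = 1
(q -> q): 0.8 ≤ 0.8, so result = 1
((q -> q) -> p): 1 > 0.04, so result = 0.04
((((~((p | p) | q) & (p | ~p)) | ((q & p) & q)) -> p) & ((q -> q) -> p)) = min(1, 0.04) = 0.04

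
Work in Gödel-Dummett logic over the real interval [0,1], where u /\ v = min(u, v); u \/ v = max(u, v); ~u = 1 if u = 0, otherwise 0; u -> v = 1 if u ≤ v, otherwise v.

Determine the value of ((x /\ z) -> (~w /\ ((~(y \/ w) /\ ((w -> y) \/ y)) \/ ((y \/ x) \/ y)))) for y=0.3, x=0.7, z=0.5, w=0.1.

(x /\ z) = min(0.7, 0.5) = 0.5
~w: Gödel ¬ of 0.1 = 0 (operand ≠ 0)
(y \/ w) = max(0.3, 0.1) = 0.3
~(y \/ w): Gödel ¬ of 0.3 = 0 (operand ≠ 0)
(w -> y): 0.1 ≤ 0.3, so result = 1
((w -> y) \/ y) = max(1, 0.3) = 1
(~(y \/ w) /\ ((w -> y) \/ y)) = min(0, 1) = 0
(y \/ x) = max(0.3, 0.7) = 0.7
((y \/ x) \/ y) = max(0.7, 0.3) = 0.7
((~(y \/ w) /\ ((w -> y) \/ y)) \/ ((y \/ x) \/ y)) = max(0, 0.7) = 0.7
(~w /\ ((~(y \/ w) /\ ((w -> y) \/ y)) \/ ((y \/ x) \/ y))) = min(0, 0.7) = 0
((x /\ z) -> (~w /\ ((~(y \/ w) /\ ((w -> y) \/ y)) \/ ((y \/ x) \/ y)))): 0.5 > 0, so result = 0

0.00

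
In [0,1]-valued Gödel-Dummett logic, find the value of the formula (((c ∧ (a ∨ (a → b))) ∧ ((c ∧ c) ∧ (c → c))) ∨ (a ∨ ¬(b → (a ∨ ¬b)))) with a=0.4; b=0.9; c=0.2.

(a → b): 0.4 ≤ 0.9, so result = 1
(a ∨ (a → b)) = max(0.4, 1) = 1
(c ∧ (a ∨ (a → b))) = min(0.2, 1) = 0.2
(c ∧ c) = min(0.2, 0.2) = 0.2
(c → c): 0.2 ≤ 0.2, so result = 1
((c ∧ c) ∧ (c → c)) = min(0.2, 1) = 0.2
((c ∧ (a ∨ (a → b))) ∧ ((c ∧ c) ∧ (c → c))) = min(0.2, 0.2) = 0.2
¬b: Gödel ¬ of 0.9 = 0 (operand ≠ 0)
(a ∨ ¬b) = max(0.4, 0) = 0.4
(b → (a ∨ ¬b)): 0.9 > 0.4, so result = 0.4
¬(b → (a ∨ ¬b)): Gödel ¬ of 0.4 = 0 (operand ≠ 0)
(a ∨ ¬(b → (a ∨ ¬b))) = max(0.4, 0) = 0.4
(((c ∧ (a ∨ (a → b))) ∧ ((c ∧ c) ∧ (c → c))) ∨ (a ∨ ¬(b → (a ∨ ¬b)))) = max(0.2, 0.4) = 0.4

0.40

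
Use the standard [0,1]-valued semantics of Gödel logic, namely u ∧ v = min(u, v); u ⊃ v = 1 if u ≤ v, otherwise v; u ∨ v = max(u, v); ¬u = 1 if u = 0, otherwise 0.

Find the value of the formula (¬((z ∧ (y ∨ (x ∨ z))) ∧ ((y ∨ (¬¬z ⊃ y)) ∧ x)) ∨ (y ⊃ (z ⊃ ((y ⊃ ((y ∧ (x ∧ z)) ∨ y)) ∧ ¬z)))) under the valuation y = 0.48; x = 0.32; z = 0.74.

0.00

(x ∨ z) = max(0.32, 0.74) = 0.74
(y ∨ (x ∨ z)) = max(0.48, 0.74) = 0.74
(z ∧ (y ∨ (x ∨ z))) = min(0.74, 0.74) = 0.74
¬z: Gödel ¬ of 0.74 = 0 (operand ≠ 0)
¬¬z: Gödel ¬ of 0 = 1 (operand is 0)
(¬¬z ⊃ y): 1 > 0.48, so result = 0.48
(y ∨ (¬¬z ⊃ y)) = max(0.48, 0.48) = 0.48
((y ∨ (¬¬z ⊃ y)) ∧ x) = min(0.48, 0.32) = 0.32
((z ∧ (y ∨ (x ∨ z))) ∧ ((y ∨ (¬¬z ⊃ y)) ∧ x)) = min(0.74, 0.32) = 0.32
¬((z ∧ (y ∨ (x ∨ z))) ∧ ((y ∨ (¬¬z ⊃ y)) ∧ x)): Gödel ¬ of 0.32 = 0 (operand ≠ 0)
(x ∧ z) = min(0.32, 0.74) = 0.32
(y ∧ (x ∧ z)) = min(0.48, 0.32) = 0.32
((y ∧ (x ∧ z)) ∨ y) = max(0.32, 0.48) = 0.48
(y ⊃ ((y ∧ (x ∧ z)) ∨ y)): 0.48 ≤ 0.48, so result = 1
¬z: Gödel ¬ of 0.74 = 0 (operand ≠ 0)
((y ⊃ ((y ∧ (x ∧ z)) ∨ y)) ∧ ¬z) = min(1, 0) = 0
(z ⊃ ((y ⊃ ((y ∧ (x ∧ z)) ∨ y)) ∧ ¬z)): 0.74 > 0, so result = 0
(y ⊃ (z ⊃ ((y ⊃ ((y ∧ (x ∧ z)) ∨ y)) ∧ ¬z))): 0.48 > 0, so result = 0
(¬((z ∧ (y ∨ (x ∨ z))) ∧ ((y ∨ (¬¬z ⊃ y)) ∧ x)) ∨ (y ⊃ (z ⊃ ((y ⊃ ((y ∧ (x ∧ z)) ∨ y)) ∧ ¬z)))) = max(0, 0) = 0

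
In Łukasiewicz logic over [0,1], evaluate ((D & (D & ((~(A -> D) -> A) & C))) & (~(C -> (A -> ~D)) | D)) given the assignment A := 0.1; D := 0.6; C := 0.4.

0.40

(A -> D): min(1, 1 − 0.1 + 0.6) = 1
~(A -> D): Łukasiewicz ¬ gives 1 − 1 = 0
(~(A -> D) -> A): min(1, 1 − 0 + 0.1) = 1
((~(A -> D) -> A) & C) = min(1, 0.4) = 0.4
(D & ((~(A -> D) -> A) & C)) = min(0.6, 0.4) = 0.4
(D & (D & ((~(A -> D) -> A) & C))) = min(0.6, 0.4) = 0.4
~D: Łukasiewicz ¬ gives 1 − 0.6 = 0.4
(A -> ~D): min(1, 1 − 0.1 + 0.4) = 1
(C -> (A -> ~D)): min(1, 1 − 0.4 + 1) = 1
~(C -> (A -> ~D)): Łukasiewicz ¬ gives 1 − 1 = 0
(~(C -> (A -> ~D)) | D) = max(0, 0.6) = 0.6
((D & (D & ((~(A -> D) -> A) & C))) & (~(C -> (A -> ~D)) | D)) = min(0.4, 0.6) = 0.4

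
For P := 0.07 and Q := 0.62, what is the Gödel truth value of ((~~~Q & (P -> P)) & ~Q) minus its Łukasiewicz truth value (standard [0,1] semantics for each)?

-0.38

Gödel evaluation:
  ~Q: Gödel ¬ of 0.62 = 0 (operand ≠ 0)
  ~~Q: Gödel ¬ of 0 = 1 (operand is 0)
  ~~~Q: Gödel ¬ of 1 = 0 (operand ≠ 0)
  (P -> P): 0.07 ≤ 0.07, so result = 1
  (~~~Q & (P -> P)) = min(0, 1) = 0
  ~Q: Gödel ¬ of 0.62 = 0 (operand ≠ 0)
  ((~~~Q & (P -> P)) & ~Q) = min(0, 0) = 0
  Gödel value = 0
Łukasiewicz evaluation:
  ~Q: Łukasiewicz ¬ gives 1 − 0.62 = 0.38
  ~~Q: Łukasiewicz ¬ gives 1 − 0.38 = 0.62
  ~~~Q: Łukasiewicz ¬ gives 1 − 0.62 = 0.38
  (P -> P): min(1, 1 − 0.07 + 0.07) = 1
  (~~~Q & (P -> P)) = min(0.38, 1) = 0.38
  ~Q: Łukasiewicz ¬ gives 1 − 0.62 = 0.38
  ((~~~Q & (P -> P)) & ~Q) = min(0.38, 0.38) = 0.38
  Łukasiewicz value = 0.38
Difference: 0 − 0.38 = -0.38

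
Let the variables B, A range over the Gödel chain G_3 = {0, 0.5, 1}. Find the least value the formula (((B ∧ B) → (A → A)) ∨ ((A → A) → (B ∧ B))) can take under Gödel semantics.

Every assignment gives 1. For instance at B = 0, A = 0:
  (B ∧ B) = min(0, 0) = 0
  (A → A): 0 ≤ 0, so result = 1
  ((B ∧ B) → (A → A)): 0 ≤ 1, so result = 1
  (A → A): 0 ≤ 0, so result = 1
  (B ∧ B) = min(0, 0) = 0
  ((A → A) → (B ∧ B)): 1 > 0, so result = 0
  (((B ∧ B) → (A → A)) ∨ ((A → A) → (B ∧ B))) = max(1, 0) = 1
All 9 assignments give value 1 — the formula is a G_3-tautology.

1.00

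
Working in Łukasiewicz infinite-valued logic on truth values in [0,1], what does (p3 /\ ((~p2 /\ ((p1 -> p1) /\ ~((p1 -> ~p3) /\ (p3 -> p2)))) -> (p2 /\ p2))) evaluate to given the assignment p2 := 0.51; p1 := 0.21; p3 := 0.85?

0.85

~p2: Łukasiewicz ¬ gives 1 − 0.51 = 0.49
(p1 -> p1): min(1, 1 − 0.21 + 0.21) = 1
~p3: Łukasiewicz ¬ gives 1 − 0.85 = 0.15
(p1 -> ~p3): min(1, 1 − 0.21 + 0.15) = 0.94
(p3 -> p2): min(1, 1 − 0.85 + 0.51) = 0.66
((p1 -> ~p3) /\ (p3 -> p2)) = min(0.94, 0.66) = 0.66
~((p1 -> ~p3) /\ (p3 -> p2)): Łukasiewicz ¬ gives 1 − 0.66 = 0.34
((p1 -> p1) /\ ~((p1 -> ~p3) /\ (p3 -> p2))) = min(1, 0.34) = 0.34
(~p2 /\ ((p1 -> p1) /\ ~((p1 -> ~p3) /\ (p3 -> p2)))) = min(0.49, 0.34) = 0.34
(p2 /\ p2) = min(0.51, 0.51) = 0.51
((~p2 /\ ((p1 -> p1) /\ ~((p1 -> ~p3) /\ (p3 -> p2)))) -> (p2 /\ p2)): min(1, 1 − 0.34 + 0.51) = 1
(p3 /\ ((~p2 /\ ((p1 -> p1) /\ ~((p1 -> ~p3) /\ (p3 -> p2)))) -> (p2 /\ p2))) = min(0.85, 1) = 0.85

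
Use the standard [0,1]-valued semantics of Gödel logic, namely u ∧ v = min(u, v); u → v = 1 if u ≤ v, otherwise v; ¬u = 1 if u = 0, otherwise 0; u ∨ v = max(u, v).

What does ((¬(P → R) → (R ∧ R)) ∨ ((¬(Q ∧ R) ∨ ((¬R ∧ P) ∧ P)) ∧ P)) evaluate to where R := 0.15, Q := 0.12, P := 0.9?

1.00

(P → R): 0.9 > 0.15, so result = 0.15
¬(P → R): Gödel ¬ of 0.15 = 0 (operand ≠ 0)
(R ∧ R) = min(0.15, 0.15) = 0.15
(¬(P → R) → (R ∧ R)): 0 ≤ 0.15, so result = 1
(Q ∧ R) = min(0.12, 0.15) = 0.12
¬(Q ∧ R): Gödel ¬ of 0.12 = 0 (operand ≠ 0)
¬R: Gödel ¬ of 0.15 = 0 (operand ≠ 0)
(¬R ∧ P) = min(0, 0.9) = 0
((¬R ∧ P) ∧ P) = min(0, 0.9) = 0
(¬(Q ∧ R) ∨ ((¬R ∧ P) ∧ P)) = max(0, 0) = 0
((¬(Q ∧ R) ∨ ((¬R ∧ P) ∧ P)) ∧ P) = min(0, 0.9) = 0
((¬(P → R) → (R ∧ R)) ∨ ((¬(Q ∧ R) ∨ ((¬R ∧ P) ∧ P)) ∧ P)) = max(1, 0) = 1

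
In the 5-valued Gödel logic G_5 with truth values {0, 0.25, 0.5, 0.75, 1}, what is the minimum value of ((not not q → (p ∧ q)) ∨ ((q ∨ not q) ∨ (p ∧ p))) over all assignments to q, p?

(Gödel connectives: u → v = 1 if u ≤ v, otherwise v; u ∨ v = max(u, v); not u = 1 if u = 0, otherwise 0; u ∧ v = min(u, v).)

The minimum is attained at q = 0.25, p = 0:
  not q: Gödel ¬ of 0.25 = 0 (operand ≠ 0)
  not not q: Gödel ¬ of 0 = 1 (operand is 0)
  (p ∧ q) = min(0, 0.25) = 0
  (not not q → (p ∧ q)): 1 > 0, so result = 0
  not q: Gödel ¬ of 0.25 = 0 (operand ≠ 0)
  (q ∨ not q) = max(0.25, 0) = 0.25
  (p ∧ p) = min(0, 0) = 0
  ((q ∨ not q) ∨ (p ∧ p)) = max(0.25, 0) = 0.25
  ((not not q → (p ∧ q)) ∨ ((q ∨ not q) ∨ (p ∧ p))) = max(0, 0.25) = 0.25
Checking all 25 assignments confirms none give a value below 0.25.

0.25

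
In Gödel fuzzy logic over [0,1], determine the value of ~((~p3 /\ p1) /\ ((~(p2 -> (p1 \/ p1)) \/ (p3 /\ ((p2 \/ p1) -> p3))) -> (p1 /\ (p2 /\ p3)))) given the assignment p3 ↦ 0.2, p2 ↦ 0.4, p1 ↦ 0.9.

~p3: Gödel ¬ of 0.2 = 0 (operand ≠ 0)
(~p3 /\ p1) = min(0, 0.9) = 0
(p1 \/ p1) = max(0.9, 0.9) = 0.9
(p2 -> (p1 \/ p1)): 0.4 ≤ 0.9, so result = 1
~(p2 -> (p1 \/ p1)): Gödel ¬ of 1 = 0 (operand ≠ 0)
(p2 \/ p1) = max(0.4, 0.9) = 0.9
((p2 \/ p1) -> p3): 0.9 > 0.2, so result = 0.2
(p3 /\ ((p2 \/ p1) -> p3)) = min(0.2, 0.2) = 0.2
(~(p2 -> (p1 \/ p1)) \/ (p3 /\ ((p2 \/ p1) -> p3))) = max(0, 0.2) = 0.2
(p2 /\ p3) = min(0.4, 0.2) = 0.2
(p1 /\ (p2 /\ p3)) = min(0.9, 0.2) = 0.2
((~(p2 -> (p1 \/ p1)) \/ (p3 /\ ((p2 \/ p1) -> p3))) -> (p1 /\ (p2 /\ p3))): 0.2 ≤ 0.2, so result = 1
((~p3 /\ p1) /\ ((~(p2 -> (p1 \/ p1)) \/ (p3 /\ ((p2 \/ p1) -> p3))) -> (p1 /\ (p2 /\ p3)))) = min(0, 1) = 0
~((~p3 /\ p1) /\ ((~(p2 -> (p1 \/ p1)) \/ (p3 /\ ((p2 \/ p1) -> p3))) -> (p1 /\ (p2 /\ p3)))): Gödel ¬ of 0 = 1 (operand is 0)

1.00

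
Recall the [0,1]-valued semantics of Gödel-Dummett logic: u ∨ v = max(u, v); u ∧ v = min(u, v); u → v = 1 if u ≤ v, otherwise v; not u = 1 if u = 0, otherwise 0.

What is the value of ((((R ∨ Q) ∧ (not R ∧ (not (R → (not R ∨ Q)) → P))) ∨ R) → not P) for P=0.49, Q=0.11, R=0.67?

0.00

(R ∨ Q) = max(0.67, 0.11) = 0.67
not R: Gödel ¬ of 0.67 = 0 (operand ≠ 0)
not R: Gödel ¬ of 0.67 = 0 (operand ≠ 0)
(not R ∨ Q) = max(0, 0.11) = 0.11
(R → (not R ∨ Q)): 0.67 > 0.11, so result = 0.11
not (R → (not R ∨ Q)): Gödel ¬ of 0.11 = 0 (operand ≠ 0)
(not (R → (not R ∨ Q)) → P): 0 ≤ 0.49, so result = 1
(not R ∧ (not (R → (not R ∨ Q)) → P)) = min(0, 1) = 0
((R ∨ Q) ∧ (not R ∧ (not (R → (not R ∨ Q)) → P))) = min(0.67, 0) = 0
(((R ∨ Q) ∧ (not R ∧ (not (R → (not R ∨ Q)) → P))) ∨ R) = max(0, 0.67) = 0.67
not P: Gödel ¬ of 0.49 = 0 (operand ≠ 0)
((((R ∨ Q) ∧ (not R ∧ (not (R → (not R ∨ Q)) → P))) ∨ R) → not P): 0.67 > 0, so result = 0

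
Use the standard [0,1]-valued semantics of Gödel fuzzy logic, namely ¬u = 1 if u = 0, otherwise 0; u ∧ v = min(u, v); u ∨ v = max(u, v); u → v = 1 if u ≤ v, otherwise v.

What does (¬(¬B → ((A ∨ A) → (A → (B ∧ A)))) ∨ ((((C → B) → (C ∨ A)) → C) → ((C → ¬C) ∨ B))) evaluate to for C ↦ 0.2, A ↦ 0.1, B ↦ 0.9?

0.90

¬B: Gödel ¬ of 0.9 = 0 (operand ≠ 0)
(A ∨ A) = max(0.1, 0.1) = 0.1
(B ∧ A) = min(0.9, 0.1) = 0.1
(A → (B ∧ A)): 0.1 ≤ 0.1, so result = 1
((A ∨ A) → (A → (B ∧ A))): 0.1 ≤ 1, so result = 1
(¬B → ((A ∨ A) → (A → (B ∧ A)))): 0 ≤ 1, so result = 1
¬(¬B → ((A ∨ A) → (A → (B ∧ A)))): Gödel ¬ of 1 = 0 (operand ≠ 0)
(C → B): 0.2 ≤ 0.9, so result = 1
(C ∨ A) = max(0.2, 0.1) = 0.2
((C → B) → (C ∨ A)): 1 > 0.2, so result = 0.2
(((C → B) → (C ∨ A)) → C): 0.2 ≤ 0.2, so result = 1
¬C: Gödel ¬ of 0.2 = 0 (operand ≠ 0)
(C → ¬C): 0.2 > 0, so result = 0
((C → ¬C) ∨ B) = max(0, 0.9) = 0.9
((((C → B) → (C ∨ A)) → C) → ((C → ¬C) ∨ B)): 1 > 0.9, so result = 0.9
(¬(¬B → ((A ∨ A) → (A → (B ∧ A)))) ∨ ((((C → B) → (C ∨ A)) → C) → ((C → ¬C) ∨ B))) = max(0, 0.9) = 0.9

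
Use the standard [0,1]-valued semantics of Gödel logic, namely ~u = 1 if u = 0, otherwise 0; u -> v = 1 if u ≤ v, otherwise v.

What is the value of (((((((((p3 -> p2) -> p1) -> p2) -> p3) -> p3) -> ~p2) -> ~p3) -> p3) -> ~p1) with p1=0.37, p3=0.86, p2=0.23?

0.00

(p3 -> p2): 0.86 > 0.23, so result = 0.23
((p3 -> p2) -> p1): 0.23 ≤ 0.37, so result = 1
(((p3 -> p2) -> p1) -> p2): 1 > 0.23, so result = 0.23
((((p3 -> p2) -> p1) -> p2) -> p3): 0.23 ≤ 0.86, so result = 1
(((((p3 -> p2) -> p1) -> p2) -> p3) -> p3): 1 > 0.86, so result = 0.86
~p2: Gödel ¬ of 0.23 = 0 (operand ≠ 0)
((((((p3 -> p2) -> p1) -> p2) -> p3) -> p3) -> ~p2): 0.86 > 0, so result = 0
~p3: Gödel ¬ of 0.86 = 0 (operand ≠ 0)
(((((((p3 -> p2) -> p1) -> p2) -> p3) -> p3) -> ~p2) -> ~p3): 0 ≤ 0, so result = 1
((((((((p3 -> p2) -> p1) -> p2) -> p3) -> p3) -> ~p2) -> ~p3) -> p3): 1 > 0.86, so result = 0.86
~p1: Gödel ¬ of 0.37 = 0 (operand ≠ 0)
(((((((((p3 -> p2) -> p1) -> p2) -> p3) -> p3) -> ~p2) -> ~p3) -> p3) -> ~p1): 0.86 > 0, so result = 0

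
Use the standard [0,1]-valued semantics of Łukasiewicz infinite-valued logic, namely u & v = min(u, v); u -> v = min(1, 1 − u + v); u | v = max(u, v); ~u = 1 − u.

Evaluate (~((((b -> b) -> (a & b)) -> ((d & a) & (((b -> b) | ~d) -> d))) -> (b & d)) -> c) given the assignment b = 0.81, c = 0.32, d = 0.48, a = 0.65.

(b -> b): min(1, 1 − 0.81 + 0.81) = 1
(a & b) = min(0.65, 0.81) = 0.65
((b -> b) -> (a & b)): min(1, 1 − 1 + 0.65) = 0.65
(d & a) = min(0.48, 0.65) = 0.48
(b -> b): min(1, 1 − 0.81 + 0.81) = 1
~d: Łukasiewicz ¬ gives 1 − 0.48 = 0.52
((b -> b) | ~d) = max(1, 0.52) = 1
(((b -> b) | ~d) -> d): min(1, 1 − 1 + 0.48) = 0.48
((d & a) & (((b -> b) | ~d) -> d)) = min(0.48, 0.48) = 0.48
(((b -> b) -> (a & b)) -> ((d & a) & (((b -> b) | ~d) -> d))): min(1, 1 − 0.65 + 0.48) = 0.83
(b & d) = min(0.81, 0.48) = 0.48
((((b -> b) -> (a & b)) -> ((d & a) & (((b -> b) | ~d) -> d))) -> (b & d)): min(1, 1 − 0.83 + 0.48) = 0.65
~((((b -> b) -> (a & b)) -> ((d & a) & (((b -> b) | ~d) -> d))) -> (b & d)): Łukasiewicz ¬ gives 1 − 0.65 = 0.35
(~((((b -> b) -> (a & b)) -> ((d & a) & (((b -> b) | ~d) -> d))) -> (b & d)) -> c): min(1, 1 − 0.35 + 0.32) = 0.97

0.97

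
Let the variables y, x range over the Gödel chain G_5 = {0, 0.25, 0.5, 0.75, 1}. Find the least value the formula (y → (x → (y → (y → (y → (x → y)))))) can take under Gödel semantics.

1.00

Every assignment gives 1. For instance at y = 0, x = 0:
  (x → y): 0 ≤ 0, so result = 1
  (y → (x → y)): 0 ≤ 1, so result = 1
  (y → (y → (x → y))): 0 ≤ 1, so result = 1
  (y → (y → (y → (x → y)))): 0 ≤ 1, so result = 1
  (x → (y → (y → (y → (x → y))))): 0 ≤ 1, so result = 1
  (y → (x → (y → (y → (y → (x → y)))))): 0 ≤ 1, so result = 1
All 25 assignments give value 1 — the formula is a G_5-tautology.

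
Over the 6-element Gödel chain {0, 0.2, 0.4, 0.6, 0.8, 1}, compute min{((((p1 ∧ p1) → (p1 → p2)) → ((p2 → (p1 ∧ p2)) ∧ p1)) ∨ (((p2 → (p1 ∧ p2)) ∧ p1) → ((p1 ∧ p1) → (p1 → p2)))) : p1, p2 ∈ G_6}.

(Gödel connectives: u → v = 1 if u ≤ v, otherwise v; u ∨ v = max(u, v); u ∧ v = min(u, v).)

1.00

Every assignment gives 1. For instance at p1 = 0, p2 = 0:
  (p1 ∧ p1) = min(0, 0) = 0
  (p1 → p2): 0 ≤ 0, so result = 1
  ((p1 ∧ p1) → (p1 → p2)): 0 ≤ 1, so result = 1
  (p1 ∧ p2) = min(0, 0) = 0
  (p2 → (p1 ∧ p2)): 0 ≤ 0, so result = 1
  ((p2 → (p1 ∧ p2)) ∧ p1) = min(1, 0) = 0
  (((p1 ∧ p1) → (p1 → p2)) → ((p2 → (p1 ∧ p2)) ∧ p1)): 1 > 0, so result = 0
  (p1 ∧ p2) = min(0, 0) = 0
  (p2 → (p1 ∧ p2)): 0 ≤ 0, so result = 1
  ((p2 → (p1 ∧ p2)) ∧ p1) = min(1, 0) = 0
  (p1 ∧ p1) = min(0, 0) = 0
  (p1 → p2): 0 ≤ 0, so result = 1
  ((p1 ∧ p1) → (p1 → p2)): 0 ≤ 1, so result = 1
  (((p2 → (p1 ∧ p2)) ∧ p1) → ((p1 ∧ p1) → (p1 → p2))): 0 ≤ 1, so result = 1
  ((((p1 ∧ p1) → (p1 → p2)) → ((p2 → (p1 ∧ p2)) ∧ p1)) ∨ (((p2 → (p1 ∧ p2)) ∧ p1) → ((p1 ∧ p1) → (p1 → p2)))) = max(0, 1) = 1
All 36 assignments give value 1 — the formula is a G_6-tautology.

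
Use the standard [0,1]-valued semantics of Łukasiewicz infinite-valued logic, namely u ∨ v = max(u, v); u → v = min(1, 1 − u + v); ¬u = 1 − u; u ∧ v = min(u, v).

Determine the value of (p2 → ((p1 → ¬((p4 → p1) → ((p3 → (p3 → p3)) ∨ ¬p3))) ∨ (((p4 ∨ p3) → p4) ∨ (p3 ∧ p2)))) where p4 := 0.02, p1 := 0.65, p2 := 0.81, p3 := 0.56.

0.75

(p4 → p1): min(1, 1 − 0.02 + 0.65) = 1
(p3 → p3): min(1, 1 − 0.56 + 0.56) = 1
(p3 → (p3 → p3)): min(1, 1 − 0.56 + 1) = 1
¬p3: Łukasiewicz ¬ gives 1 − 0.56 = 0.44
((p3 → (p3 → p3)) ∨ ¬p3) = max(1, 0.44) = 1
((p4 → p1) → ((p3 → (p3 → p3)) ∨ ¬p3)): min(1, 1 − 1 + 1) = 1
¬((p4 → p1) → ((p3 → (p3 → p3)) ∨ ¬p3)): Łukasiewicz ¬ gives 1 − 1 = 0
(p1 → ¬((p4 → p1) → ((p3 → (p3 → p3)) ∨ ¬p3))): min(1, 1 − 0.65 + 0) = 0.35
(p4 ∨ p3) = max(0.02, 0.56) = 0.56
((p4 ∨ p3) → p4): min(1, 1 − 0.56 + 0.02) = 0.46
(p3 ∧ p2) = min(0.56, 0.81) = 0.56
(((p4 ∨ p3) → p4) ∨ (p3 ∧ p2)) = max(0.46, 0.56) = 0.56
((p1 → ¬((p4 → p1) → ((p3 → (p3 → p3)) ∨ ¬p3))) ∨ (((p4 ∨ p3) → p4) ∨ (p3 ∧ p2))) = max(0.35, 0.56) = 0.56
(p2 → ((p1 → ¬((p4 → p1) → ((p3 → (p3 → p3)) ∨ ¬p3))) ∨ (((p4 ∨ p3) → p4) ∨ (p3 ∧ p2)))): min(1, 1 − 0.81 + 0.56) = 0.75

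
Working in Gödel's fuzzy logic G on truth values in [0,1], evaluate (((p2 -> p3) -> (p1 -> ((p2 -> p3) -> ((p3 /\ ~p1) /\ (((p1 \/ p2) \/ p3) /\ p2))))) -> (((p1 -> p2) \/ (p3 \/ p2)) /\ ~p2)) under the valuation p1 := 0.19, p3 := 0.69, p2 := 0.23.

(p2 -> p3): 0.23 ≤ 0.69, so result = 1
(p2 -> p3): 0.23 ≤ 0.69, so result = 1
~p1: Gödel ¬ of 0.19 = 0 (operand ≠ 0)
(p3 /\ ~p1) = min(0.69, 0) = 0
(p1 \/ p2) = max(0.19, 0.23) = 0.23
((p1 \/ p2) \/ p3) = max(0.23, 0.69) = 0.69
(((p1 \/ p2) \/ p3) /\ p2) = min(0.69, 0.23) = 0.23
((p3 /\ ~p1) /\ (((p1 \/ p2) \/ p3) /\ p2)) = min(0, 0.23) = 0
((p2 -> p3) -> ((p3 /\ ~p1) /\ (((p1 \/ p2) \/ p3) /\ p2))): 1 > 0, so result = 0
(p1 -> ((p2 -> p3) -> ((p3 /\ ~p1) /\ (((p1 \/ p2) \/ p3) /\ p2)))): 0.19 > 0, so result = 0
((p2 -> p3) -> (p1 -> ((p2 -> p3) -> ((p3 /\ ~p1) /\ (((p1 \/ p2) \/ p3) /\ p2))))): 1 > 0, so result = 0
(p1 -> p2): 0.19 ≤ 0.23, so result = 1
(p3 \/ p2) = max(0.69, 0.23) = 0.69
((p1 -> p2) \/ (p3 \/ p2)) = max(1, 0.69) = 1
~p2: Gödel ¬ of 0.23 = 0 (operand ≠ 0)
(((p1 -> p2) \/ (p3 \/ p2)) /\ ~p2) = min(1, 0) = 0
(((p2 -> p3) -> (p1 -> ((p2 -> p3) -> ((p3 /\ ~p1) /\ (((p1 \/ p2) \/ p3) /\ p2))))) -> (((p1 -> p2) \/ (p3 \/ p2)) /\ ~p2)): 0 ≤ 0, so result = 1

1.00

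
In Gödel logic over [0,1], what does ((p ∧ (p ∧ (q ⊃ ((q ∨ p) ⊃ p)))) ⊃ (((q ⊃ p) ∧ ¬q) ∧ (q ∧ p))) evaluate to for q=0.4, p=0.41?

0.00

(q ∨ p) = max(0.4, 0.41) = 0.41
((q ∨ p) ⊃ p): 0.41 ≤ 0.41, so result = 1
(q ⊃ ((q ∨ p) ⊃ p)): 0.4 ≤ 1, so result = 1
(p ∧ (q ⊃ ((q ∨ p) ⊃ p))) = min(0.41, 1) = 0.41
(p ∧ (p ∧ (q ⊃ ((q ∨ p) ⊃ p)))) = min(0.41, 0.41) = 0.41
(q ⊃ p): 0.4 ≤ 0.41, so result = 1
¬q: Gödel ¬ of 0.4 = 0 (operand ≠ 0)
((q ⊃ p) ∧ ¬q) = min(1, 0) = 0
(q ∧ p) = min(0.4, 0.41) = 0.4
(((q ⊃ p) ∧ ¬q) ∧ (q ∧ p)) = min(0, 0.4) = 0
((p ∧ (p ∧ (q ⊃ ((q ∨ p) ⊃ p)))) ⊃ (((q ⊃ p) ∧ ¬q) ∧ (q ∧ p))): 0.41 > 0, so result = 0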